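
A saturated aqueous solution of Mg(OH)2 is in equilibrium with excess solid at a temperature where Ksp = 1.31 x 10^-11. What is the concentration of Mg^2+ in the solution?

1.49 × 10^-4 M

Mg(OH)2(s) <=> Mg^2+(aq) + 2 OH^-(aq)
Ksp = [Mg^2+][OH^-]^2
With molar solubility s: [Mg^2+] = s, [OH^-] = 2s.
So Ksp = s × (2s)^2 = 4s^3
Solving, s = (1.31 x 10^-11/4)^(1/3) = 1.485 × 10^-4 M
[Mg^2+] = s = 1.49 × 10^-4 M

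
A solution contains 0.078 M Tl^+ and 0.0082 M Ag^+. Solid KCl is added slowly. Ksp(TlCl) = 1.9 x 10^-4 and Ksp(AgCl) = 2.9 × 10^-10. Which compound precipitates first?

Precipitation of each salt starts when its ion product equals its Ksp.
For TlCl: 1.9 x 10^-4 = 0.078 × [Cl^-]  ⇒  [Cl^-] = 2.4 x 10^-3 M.
For AgCl: 2.9 × 10^-10 = 0.0082 × [Cl^-]  ⇒  [Cl^-] = 3.5 × 10^-8 M.
The salt with the lower threshold [Cl^-] precipitates first: AgCl.

AgCl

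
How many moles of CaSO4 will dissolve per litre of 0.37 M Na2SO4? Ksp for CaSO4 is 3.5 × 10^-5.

9.5 × 10^-5 M

CaSO4(s) ⇌ Ca^2+ + SO4^2-
Ksp = [Ca^2+][SO4^2-]
If s mol/L dissolves here, [Ca^2+] = s, [SO4^2-] = 0.37 + s ≈ 0.37 (since SO4^2- from Na2SO4 dominates).
Ksp ≈ s × 0.37
s = 9.5 x 10^-5 M
Check: s = 9.5 × 10^-5 ≪ 0.37, so the approximation is valid.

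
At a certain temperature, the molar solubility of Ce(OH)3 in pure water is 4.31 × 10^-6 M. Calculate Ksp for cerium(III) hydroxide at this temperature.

Ce(OH)3(s) ⇌ Ce^3+(aq) + 3 OH^-(aq)
If s mol/L of Ce(OH)3 dissolves, [Ce^3+] = s and [OH^-] = 3s.
Ksp = [Ce^3+][OH^-]^3
So Ksp = s × (3s)^3 = 27s^4
With s = 4.31 × 10^-6: Ksp = 9.32 × 10^-21

Ksp = 9.32e-21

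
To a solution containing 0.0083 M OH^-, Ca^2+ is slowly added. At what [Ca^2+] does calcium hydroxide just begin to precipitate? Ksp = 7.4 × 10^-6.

[Ca^2+] = 0.11 M

Ca(OH)2(s) ⇌ Ca^2+ + 2 OH^-
Ksp = [Ca^2+][OH^-]^2
Precipitation begins when Q = Ksp. With [OH^-] = 0.0083 M:
7.4 × 10^-6 = (0.0083)^2 × [Ca^2+]
[Ca^2+] = (7.4 × 10^-6 / 6.89 × 10^-5) = 1.1 × 10^-1 M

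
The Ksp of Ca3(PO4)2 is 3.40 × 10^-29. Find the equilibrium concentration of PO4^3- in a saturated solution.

Ca3(PO4)2(s) <=> 3 Ca^2+ + 2 PO4^3-
Ksp = [Ca^2+]^3[PO4^3-]^2
If s mol/L of Ca3(PO4)2 dissolves, [Ca^2+] = 3s and [PO4^3-] = 2s.
So Ksp = (3s)^3 × (2s)^2 = 108s^5
s^5 = 3.40 × 10^-29 / 108, so s = 7.936 × 10^-7 M
[PO4^3-] = 2s = 1.59 × 10^-6 M

[PO4^3-] ≈ 1.59e-6 M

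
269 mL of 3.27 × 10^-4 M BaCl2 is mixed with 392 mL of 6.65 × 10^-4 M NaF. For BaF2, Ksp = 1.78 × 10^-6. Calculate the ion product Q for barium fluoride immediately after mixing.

Total volume = 269 + 392 = 661 mL.
[Ba^2+] = 3.27 x 10^-4 × (269/661) = 1.331 × 10^-4 M
[F^-] = 6.65 x 10^-4 × (392/661) = 3.944 × 10^-4 M
BaF2(s) ⇌ Ba^2+ + 2 F^-, so Q = [Ba^2+][F^-]^2
Q = (1.331 × 10^-4)(3.944 x 10^-4)^2 = 2.07 × 10^-11
Q < Ksp, so no precipitate of BaF2 forms.

2.07 × 10^-11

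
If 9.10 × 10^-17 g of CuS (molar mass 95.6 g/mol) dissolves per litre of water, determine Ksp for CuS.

Ksp ≈ 9.06e-37

Molar solubility s = (9.10 × 10^-17 g/L) / (95.6 g/mol) = 9.519 x 10^-19 M.
CuS(s) <=> Cu^2+ + S^2-
For each mole of CuS that dissolves: [Cu^2+] = s, [S^2-] = s.
Ksp = [Cu^2+][S^2-]
Ksp = s × s = s^2
With s = 9.519 x 10^-19: Ksp = 9.06 × 10^-37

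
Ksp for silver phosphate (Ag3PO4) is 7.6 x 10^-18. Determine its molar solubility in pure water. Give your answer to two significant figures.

Ag3PO4(s) ⇌ 3 Ag^+ + PO4^3-
Ksp = [Ag^+]^3[PO4^3-]
For each mole of Ag3PO4 that dissolves: [Ag^+] = 3s, [PO4^3-] = s.
Ksp = (3s)^3s = 27s^4
Solving, s = (7.6 x 10^-18/27)^(1/4) = 2.3 × 10^-5 M

s ≈ 2.3 × 10^-5 M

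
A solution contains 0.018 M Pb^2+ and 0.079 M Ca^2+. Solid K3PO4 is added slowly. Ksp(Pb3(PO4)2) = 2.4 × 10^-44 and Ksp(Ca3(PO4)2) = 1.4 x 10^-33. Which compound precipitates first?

Pb3(PO4)2

Precipitation of each salt starts when its ion product equals its Ksp.
For Pb3(PO4)2: 2.4 × 10^-44 = (0.018)^3 × [PO4^3-]^2  ⇒  [PO4^3-] = 6.4 x 10^-20 M.
For Ca3(PO4)2: 1.4 x 10^-33 = (0.079)^3 × [PO4^3-]^2  ⇒  [PO4^3-] = 1.7 × 10^-15 M.
The salt with the lower threshold [PO4^3-] precipitates first: Pb3(PO4)2.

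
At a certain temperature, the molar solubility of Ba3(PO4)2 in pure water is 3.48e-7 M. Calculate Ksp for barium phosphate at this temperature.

Ksp ≈ 5.51 × 10^-31

Ba3(PO4)2(s) ⇌ 3 Ba^2+ + 2 PO4^3-
For each mole of Ba3(PO4)2 that dissolves: [Ba^2+] = 3s, [PO4^3-] = 2s.
Ksp = [Ba^2+]^3[PO4^3-]^2
Ksp = (3s)^3(2s)^2 = 108s^5
With s = 3.48 × 10^-7: Ksp = 5.51 × 10^-31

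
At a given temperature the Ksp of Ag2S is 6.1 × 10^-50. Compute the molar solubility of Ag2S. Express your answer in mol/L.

s ≈ 2.5 × 10^-17 M

Ag2S(s) ⇌ 2 Ag^+ + S^2-
Ksp = [Ag^+]^2[S^2-]
If s mol/L of Ag2S dissolves, [Ag^+] = 2s and [S^2-] = s.
So Ksp = (2s)^2 × s = 4s^3
s^3 = 6.1 × 10^-50 / 4, so s = 2.5 × 10^-17 M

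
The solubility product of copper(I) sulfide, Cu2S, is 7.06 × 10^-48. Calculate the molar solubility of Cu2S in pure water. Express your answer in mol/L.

Cu2S(s) <=> 2 Cu^+(aq) + S^2-(aq)
Ksp = [Cu^+]^2[S^2-]
With molar solubility s: [Cu^+] = 2s, [S^2-] = s.
Ksp = (2s)^2s = 4s^3
s^3 = 7.06 × 10^-48 / 4, so s = 1.21 × 10^-16 M

s = 1.21e-16 M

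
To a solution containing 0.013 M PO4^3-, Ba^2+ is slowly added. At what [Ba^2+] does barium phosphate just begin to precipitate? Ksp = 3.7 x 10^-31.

Ba3(PO4)2(s) ⇌ 3 Ba^2+ + 2 PO4^3-
Ksp = [Ba^2+]^3[PO4^3-]^2
Precipitation begins when Q = Ksp. With [PO4^3-] = 0.013 M:
3.7 x 10^-31 = (0.013)^2 × [Ba^2+]^3
[Ba^2+] = (3.7 x 10^-31 / 1.69 × 10^-4)^(1/3) = 1.3 × 10^-9 M

1.3 × 10^-9 M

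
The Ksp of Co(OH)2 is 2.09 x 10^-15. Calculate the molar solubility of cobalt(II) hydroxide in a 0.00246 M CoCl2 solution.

s ≈ 4.61e-7 M

Co(OH)2(s) ⇌ Co^2+ + 2 OH^-
Ksp = [Co^2+][OH^-]^2
If s mol/L dissolves here, [Co^2+] = 0.00246 + s ≈ 0.00246, [OH^-] = 2s (since Co^2+ from CoCl2 dominates).
Ksp ≈ 0.00246 × (2s)^2
s = 4.61 x 10^-7 M
Check: s = 4.6 × 10^-7 ≪ 0.00246, so the approximation is valid.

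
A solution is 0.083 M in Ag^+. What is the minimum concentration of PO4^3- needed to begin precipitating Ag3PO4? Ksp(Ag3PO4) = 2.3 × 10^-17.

Ag3PO4(s) ⇌ 3 Ag^+(aq) + PO4^3-(aq)
Ksp = [Ag^+]^3[PO4^3-]
Precipitation begins when Q = Ksp. With [Ag^+] = 0.083 M:
2.3 × 10^-17 = (0.083)^3 × [PO4^3-]
[PO4^3-] = (2.3 × 10^-17 / 5.72 x 10^-4) = 4.0 × 10^-14 M

[PO4^3-] = 4.0 × 10^-14 M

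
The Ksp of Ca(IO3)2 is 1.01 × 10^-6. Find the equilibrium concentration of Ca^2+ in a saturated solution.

[Ca^2+] ≈ 6.32 x 10^-3 M

Ca(IO3)2(s) ⇌ Ca^2+ + 2 IO3^-
Ksp = [Ca^2+][IO3^-]^2
Let s = molar solubility. Then [Ca^2+] = s and [IO3^-] = 2s.
Substituting: Ksp = s(2s)^2 = 4s^3
Solving, s = (1.01 × 10^-6/4)^(1/3) = 6.321 × 10^-3 M
[Ca^2+] = s = 6.32 x 10^-3 M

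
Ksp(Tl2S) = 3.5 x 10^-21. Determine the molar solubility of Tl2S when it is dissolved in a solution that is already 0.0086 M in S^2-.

Tl2S(s) ⇌ 2 Tl^+(aq) + S^2-(aq)
Ksp = [Tl^+]^2[S^2-]
If s mol/L dissolves here, [Tl^+] = 2s, [S^2-] = 0.0086 + s ≈ 0.0086 (since the S^2- already present dominates).
Ksp ≈ (2s)^2 × 0.0086
s = 3.2 × 10^-10 M
Check: s = 3.2 x 10^-10 ≪ 0.0086, so the approximation is valid.

s ≈ 3.2 x 10^-10 M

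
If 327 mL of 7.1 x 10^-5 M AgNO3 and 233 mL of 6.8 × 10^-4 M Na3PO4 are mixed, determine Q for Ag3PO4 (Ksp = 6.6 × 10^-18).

Total volume = 327 + 233 = 560 mL.
[Ag^+] = 7.1 × 10^-5 × (327/560) = 4.15 × 10^-5 M
[PO4^3-] = 6.8 × 10^-4 × (233/560) = 2.83 × 10^-4 M
Ag3PO4(s) ⇌ 3 Ag^+(aq) + PO4^3-(aq), so Q = [Ag^+]^3[PO4^3-]
Q = (4.15 × 10^-5)^3(2.83 x 10^-4) = 2.0 x 10^-17
Q > Ksp, so Ag3PO4 will precipitate.

2.0 x 10^-17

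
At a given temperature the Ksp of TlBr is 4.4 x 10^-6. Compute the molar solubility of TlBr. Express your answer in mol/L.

TlBr(s) ⇌ Tl^+(aq) + Br^-(aq)
Ksp = [Tl^+][Br^-]
If s mol/L of TlBr dissolves, [Tl^+] = s and [Br^-] = s.
Ksp = s^2
s = √(4.4 x 10^-6) = 2.1 × 10^-3 M

s = 2.1 × 10^-3 M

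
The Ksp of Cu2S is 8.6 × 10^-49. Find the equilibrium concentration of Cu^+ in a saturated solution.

[Cu^+] = 1.2 x 10^-16 M

Cu2S(s) ⇌ 2 Cu^+ + S^2-
Ksp = [Cu^+]^2[S^2-]
If s mol/L of Cu2S dissolves, [Cu^+] = 2s and [S^2-] = s.
Ksp = (2s)^2s = 4s^3
Solving, s = (8.6 × 10^-49/4)^(1/3) = 5.99 × 10^-17 M
[Cu^+] = 2s = 1.2 × 10^-16 M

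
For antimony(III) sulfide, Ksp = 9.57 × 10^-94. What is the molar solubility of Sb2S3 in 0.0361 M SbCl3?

Sb2S3(s) ⇌ 2 Sb^3+ + 3 S^2-
Ksp = [Sb^3+]^2[S^2-]^3
If s mol/L dissolves here, [Sb^3+] = 0.0361 + 2s ≈ 0.0361, [S^2-] = 3s (common-ion effect: Sb^3+ is already 0.0361 M).
Ksp ≈ (0.0361)^2 × (3s)^3
s = 3.01 x 10^-31 M
Check: 2s = 6.0 x 10^-31 ≪ 0.0361, so the approximation is valid.

3.01 x 10^-31 M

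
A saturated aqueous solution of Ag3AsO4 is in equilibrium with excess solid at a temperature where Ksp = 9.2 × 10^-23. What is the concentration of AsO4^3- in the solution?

[AsO4^3-] = 1.4 × 10^-6 M

Ag3AsO4(s) <=> 3 Ag^+ + AsO4^3-
Ksp = [Ag^+]^3[AsO4^3-]
With molar solubility s: [Ag^+] = 3s, [AsO4^3-] = s.
Ksp = (3s)^3s = 27s^4
Solving, s = (9.2 × 10^-23/27)^(1/4) = 1.36 × 10^-6 M
[AsO4^3-] = s = 1.4 × 10^-6 M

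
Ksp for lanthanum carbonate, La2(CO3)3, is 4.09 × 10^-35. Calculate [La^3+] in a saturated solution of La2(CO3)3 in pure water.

[La^3+] = 1.04 × 10^-7 M

La2(CO3)3(s) ⇌ 2 La^3+ + 3 CO3^2-
Ksp = [La^3+]^2[CO3^2-]^3
For each mole of La2(CO3)3 that dissolves: [La^3+] = 2s, [CO3^2-] = 3s.
So Ksp = (2s)^2 × (3s)^3 = 108s^5
s = (4.09 × 10^-35 / 108)^(1/5) = 5.196 × 10^-8 M
[La^3+] = 2s = 1.04 × 10^-7 M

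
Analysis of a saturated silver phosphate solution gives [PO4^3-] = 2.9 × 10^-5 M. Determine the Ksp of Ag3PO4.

Ksp = 1.9e-17

Ag3PO4(s) <=> 3 Ag^+(aq) + PO4^3-(aq)
Stoichiometry gives [Ag^+] = (3/1)[PO4^3-] = 8.70 × 10^-5 M.
Ksp = [Ag^+]^3[PO4^3-]
Ksp = (8.70 × 10^-5)^3 × 2.9 × 10^-5 = 1.9 x 10^-17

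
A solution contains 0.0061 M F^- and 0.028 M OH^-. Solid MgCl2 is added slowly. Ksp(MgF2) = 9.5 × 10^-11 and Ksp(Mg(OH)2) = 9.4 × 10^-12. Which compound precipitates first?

Each salt begins to precipitate when Q = Ksp, i.e. when [Mg^2+] reaches its threshold.
For MgF2: 9.5 × 10^-11 = (0.0061)^2 × [Mg^2+]  ⇒  [Mg^2+] = 2.6 x 10^-6 M.
For Mg(OH)2: 9.4 × 10^-12 = (0.028)^2 × [Mg^2+]  ⇒  [Mg^2+] = 1.2 x 10^-8 M.
The salt with the lower threshold [Mg^2+] precipitates first: Mg(OH)2.

Mg(OH)2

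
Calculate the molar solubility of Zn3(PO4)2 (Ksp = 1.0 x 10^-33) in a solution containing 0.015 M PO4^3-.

s = 5.5 × 10^-11 M

Zn3(PO4)2(s) ⇌ 3 Zn^2+(aq) + 2 PO4^3-(aq)
Ksp = [Zn^2+]^3[PO4^3-]^2
Let s = moles of Zn3(PO4)2 that dissolve per litre. [Zn^2+] = 3s, [PO4^3-] = 0.015 + 2s ≈ 0.015 (Ksp is small, so little additional dissolves).
Ksp ≈ (3s)^3 × (0.015)^2
s = 5.5 × 10^-11 M
Check: 2s = 1.1 × 10^-10 ≪ 0.015, so the approximation is valid.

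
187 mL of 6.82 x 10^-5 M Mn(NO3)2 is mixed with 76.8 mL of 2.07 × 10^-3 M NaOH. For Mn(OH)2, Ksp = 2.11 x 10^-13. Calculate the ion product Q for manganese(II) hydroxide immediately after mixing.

Q = 1.76 × 10^-11

Total volume = 187 + 76.8 = 263.8 mL.
[Mn^2+] = 6.82 × 10^-5 × (187/263.8) = 4.834 × 10^-5 M
[OH^-] = 2.07 × 10^-3 × (76.8/263.8) = 6.026 x 10^-4 M
Mn(OH)2(s) ⇌ Mn^2+ + 2 OH^-, so Q = [Mn^2+][OH^-]^2
Q = (4.834 × 10^-5)(6.026 × 10^-4)^2 = 1.76 × 10^-11
Q > Ksp, so Mn(OH)2 will precipitate.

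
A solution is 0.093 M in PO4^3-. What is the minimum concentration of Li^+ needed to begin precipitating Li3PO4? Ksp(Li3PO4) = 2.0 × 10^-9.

Li3PO4(s) ⇌ 3 Li^+ + PO4^3-
Ksp = [Li^+]^3[PO4^3-]
Precipitation begins when Q = Ksp. With [PO4^3-] = 0.093 M:
2.0 × 10^-9 = (0.093) × [Li^+]^3
[Li^+] = (2.0 × 10^-9 / 9.3 × 10^-2)^(1/3) = 2.8 × 10^-3 M

[Li^+] = 2.8 x 10^-3 M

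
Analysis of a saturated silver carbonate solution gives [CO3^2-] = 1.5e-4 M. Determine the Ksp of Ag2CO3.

Ksp ≈ 1.4 × 10^-11

Ag2CO3(s) ⇌ 2 Ag^+(aq) + CO3^2-(aq)
Stoichiometry gives [Ag^+] = (2/1)[CO3^2-] = 3.00 x 10^-4 M.
Ksp = [Ag^+]^2[CO3^2-]
Ksp = (3.00 x 10^-4)^2 × 1.5 x 10^-4 = 1.4 × 10^-11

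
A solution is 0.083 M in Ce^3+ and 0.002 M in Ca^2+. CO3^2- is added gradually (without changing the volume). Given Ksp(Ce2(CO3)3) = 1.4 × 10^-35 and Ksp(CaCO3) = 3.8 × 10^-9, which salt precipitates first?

Ce2(CO3)3

Precipitation of each salt starts when its ion product equals its Ksp.
For Ce2(CO3)3: 1.4 × 10^-35 = (0.083)^2 × [CO3^2-]^3  ⇒  [CO3^2-] = 1.3 × 10^-11 M.
For CaCO3: 3.8 × 10^-9 = 0.002 × [CO3^2-]  ⇒  [CO3^2-] = 1.9 x 10^-6 M.
The salt with the lower threshold [CO3^2-] precipitates first: Ce2(CO3)3.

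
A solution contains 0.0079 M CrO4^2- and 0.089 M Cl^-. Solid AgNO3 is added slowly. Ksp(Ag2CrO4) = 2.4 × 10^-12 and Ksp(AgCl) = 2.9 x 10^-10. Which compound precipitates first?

Precipitation of each salt starts when its ion product equals its Ksp.
For Ag2CrO4: 2.4 × 10^-12 = 0.0079 × [Ag^+]^2  ⇒  [Ag^+] = 1.7 × 10^-5 M.
For AgCl: 2.9 x 10^-10 = 0.089 × [Ag^+]  ⇒  [Ag^+] = 3.3 x 10^-9 M.
The salt with the lower threshold [Ag^+] precipitates first: AgCl.

AgCl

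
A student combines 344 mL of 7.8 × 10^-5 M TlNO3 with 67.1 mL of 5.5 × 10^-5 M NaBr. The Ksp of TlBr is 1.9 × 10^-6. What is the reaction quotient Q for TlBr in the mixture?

Total volume = 344 + 67.1 = 411.1 mL.
[Tl^+] = 7.8 × 10^-5 × (344/411.1) = 6.53 × 10^-5 M
[Br^-] = 5.5 × 10^-5 × (67.1/411.1) = 8.98 × 10^-6 M
TlBr(s) ⇌ Tl^+ + Br^-, so Q = [Tl^+][Br^-]
Q = (6.53 x 10^-5)(8.98 × 10^-6) = 5.9 x 10^-10
Q < Ksp, so no precipitate of TlBr forms.

Q ≈ 5.9 × 10^-10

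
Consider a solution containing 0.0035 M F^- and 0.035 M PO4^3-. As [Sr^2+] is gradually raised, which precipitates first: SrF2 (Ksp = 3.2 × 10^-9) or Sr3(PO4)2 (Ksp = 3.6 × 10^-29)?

Precipitation of each salt starts when its ion product equals its Ksp.
For SrF2: 3.2 × 10^-9 = (0.0035)^2 × [Sr^2+]  ⇒  [Sr^2+] = 2.6 × 10^-4 M.
For Sr3(PO4)2: 3.6 × 10^-29 = (0.035)^2 × [Sr^2+]^3  ⇒  [Sr^2+] = 3.1 x 10^-9 M.
The salt with the lower threshold [Sr^2+] precipitates first: Sr3(PO4)2.

Sr3(PO4)2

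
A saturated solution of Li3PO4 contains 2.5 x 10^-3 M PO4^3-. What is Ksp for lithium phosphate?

Li3PO4(s) ⇌ 3 Li^+(aq) + PO4^3-(aq)
Stoichiometry gives [Li^+] = (3/1)[PO4^3-] = 7.50 × 10^-3 M.
Ksp = [Li^+]^3[PO4^3-]
Ksp = (7.50 × 10^-3)^3 × 2.5 × 10^-3 = 1.1 × 10^-9

Ksp ≈ 1.1 × 10^-9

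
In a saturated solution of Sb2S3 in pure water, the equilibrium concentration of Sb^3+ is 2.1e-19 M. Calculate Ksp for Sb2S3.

Ksp ≈ 1.4e-93

Sb2S3(s) <=> 2 Sb^3+ + 3 S^2-
Stoichiometry gives [S^2-] = (3/2)[Sb^3+] = 3.15 × 10^-19 M.
Ksp = [Sb^3+]^2[S^2-]^3
Ksp = (2.1 × 10^-19)^2 × (3.15 × 10^-19)^3 = 1.4 × 10^-93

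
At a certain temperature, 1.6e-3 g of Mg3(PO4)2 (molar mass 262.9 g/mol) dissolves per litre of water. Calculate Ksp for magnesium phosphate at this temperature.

Ksp ≈ 9.0 x 10^-25

Molar solubility s = (1.6 x 10^-3 g/L) / (262.9 g/mol) = 6.09 × 10^-6 M.
Mg3(PO4)2(s) <=> 3 Mg^2+(aq) + 2 PO4^3-(aq)
Let s = molar solubility. Then [Mg^2+] = 3s and [PO4^3-] = 2s.
Ksp = [Mg^2+]^3[PO4^3-]^2
Ksp = (3s)^3(2s)^2 = 108s^5
Ksp = 108 × (6.09 x 10^-6)^5 = 9.0 × 10^-25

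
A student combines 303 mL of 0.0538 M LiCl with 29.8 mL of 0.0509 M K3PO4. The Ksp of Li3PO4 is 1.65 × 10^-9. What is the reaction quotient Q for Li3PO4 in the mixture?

Total volume = 303 + 29.8 = 332.8 mL.
[Li^+] = 5.38 x 10^-2 × (303/332.8) = 4.898 × 10^-2 M
[PO4^3-] = 5.09 × 10^-2 × (29.8/332.8) = 4.558 x 10^-3 M
Li3PO4(s) ⇌ 3 Li^+ + PO4^3-, so Q = [Li^+]^3[PO4^3-]
Q = (4.898 × 10^-2)^3(4.558 × 10^-3) = 5.36 × 10^-7
Q > Ksp, so Li3PO4 will precipitate.

Q = 5.36 × 10^-7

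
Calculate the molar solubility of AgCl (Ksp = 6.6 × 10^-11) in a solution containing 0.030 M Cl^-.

AgCl(s) ⇌ Ag^+ + Cl^-
Ksp = [Ag^+][Cl^-]
Let s be the molar solubility in this solution. [Ag^+] = s, [Cl^-] = 0.030 + s ≈ 0.030 (common-ion effect: Cl^- is already 0.030 M).
Ksp ≈ s × 0.030
s = 2.2 x 10^-9 M
Check: s = 2.2 × 10^-9 ≪ 0.030, so the approximation is valid.

s = 2.2 × 10^-9 M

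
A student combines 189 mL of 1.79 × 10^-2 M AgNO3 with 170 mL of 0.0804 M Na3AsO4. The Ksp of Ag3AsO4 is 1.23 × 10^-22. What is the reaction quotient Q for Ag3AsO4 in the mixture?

Total volume = 189 + 170 = 359 mL.
[Ag^+] = 1.79 × 10^-2 × (189/359) = 9.424 × 10^-3 M
[AsO4^3-] = 8.04 x 10^-2 × (170/359) = 3.807 × 10^-2 M
Ag3AsO4(s) <=> 3 Ag^+ + AsO4^3-, so Q = [Ag^+]^3[AsO4^3-]
Q = (9.424 × 10^-3)^3(3.807 × 10^-2) = 3.19 × 10^-8
Q > Ksp, so Ag3AsO4 will precipitate.

3.19 × 10^-8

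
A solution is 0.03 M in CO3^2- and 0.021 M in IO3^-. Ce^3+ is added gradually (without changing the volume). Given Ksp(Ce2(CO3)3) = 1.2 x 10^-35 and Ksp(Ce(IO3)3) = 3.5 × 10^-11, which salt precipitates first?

Ce2(CO3)3

Precipitation of each salt starts when its ion product equals its Ksp.
For Ce2(CO3)3: 1.2 x 10^-35 = (0.03)^3 × [Ce^3+]^2  ⇒  [Ce^3+] = 6.7 × 10^-16 M.
For Ce(IO3)3: 3.5 × 10^-11 = (0.021)^3 × [Ce^3+]  ⇒  [Ce^3+] = 3.8 × 10^-6 M.
The salt with the lower threshold [Ce^3+] precipitates first: Ce2(CO3)3.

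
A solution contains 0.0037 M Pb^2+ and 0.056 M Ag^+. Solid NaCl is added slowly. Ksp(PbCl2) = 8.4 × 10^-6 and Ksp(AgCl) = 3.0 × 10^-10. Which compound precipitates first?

Precipitation of each salt starts when its ion product equals its Ksp.
For PbCl2: 8.4 × 10^-6 = 0.0037 × [Cl^-]^2  ⇒  [Cl^-] = 4.8 x 10^-2 M.
For AgCl: 3.0 × 10^-10 = 0.056 × [Cl^-]  ⇒  [Cl^-] = 5.4 × 10^-9 M.
The salt with the lower threshold [Cl^-] precipitates first: AgCl.

AgCl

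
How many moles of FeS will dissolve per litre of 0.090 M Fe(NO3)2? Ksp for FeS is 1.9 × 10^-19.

FeS(s) ⇌ Fe^2+(aq) + S^2-(aq)
Ksp = [Fe^2+][S^2-]
If s mol/L dissolves here, [Fe^2+] = 0.090 + s ≈ 0.090, [S^2-] = s (common-ion effect: Fe^2+ is already 0.090 M).
Ksp ≈ 0.090 × s
s = 2.1 × 10^-18 M
Check: s = 2.1 × 10^-18 ≪ 0.090, so the approximation is valid.

2.1 × 10^-18 M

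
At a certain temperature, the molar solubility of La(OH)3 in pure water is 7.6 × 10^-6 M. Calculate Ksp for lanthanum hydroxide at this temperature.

9.0 × 10^-20

La(OH)3(s) ⇌ La^3+(aq) + 3 OH^-(aq)
If s mol/L of La(OH)3 dissolves, [La^3+] = s and [OH^-] = 3s.
Ksp = [La^3+][OH^-]^3
Substituting: Ksp = s(3s)^3 = 27s^4
With s = 7.6 x 10^-6: Ksp = 9.0 x 10^-20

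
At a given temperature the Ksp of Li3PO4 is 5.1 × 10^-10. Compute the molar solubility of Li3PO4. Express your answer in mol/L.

2.1 x 10^-3 M

Li3PO4(s) ⇌ 3 Li^+(aq) + PO4^3-(aq)
Ksp = [Li^+]^3[PO4^3-]
Let s = molar solubility. Then [Li^+] = 3s and [PO4^3-] = s.
Substituting: Ksp = (3s)^3s = 27s^4
s = (5.1 × 10^-10 / 27)^(1/4) = 2.1 × 10^-3 M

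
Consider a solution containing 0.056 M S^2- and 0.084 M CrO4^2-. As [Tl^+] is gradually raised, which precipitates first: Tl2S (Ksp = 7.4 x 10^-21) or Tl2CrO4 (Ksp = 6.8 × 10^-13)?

Precipitation of each salt starts when its ion product equals its Ksp.
For Tl2S: 7.4 x 10^-21 = 0.056 × [Tl^+]^2  ⇒  [Tl^+] = 3.6 × 10^-10 M.
For Tl2CrO4: 6.8 × 10^-13 = 0.084 × [Tl^+]^2  ⇒  [Tl^+] = 2.8 x 10^-6 M.
The salt with the lower threshold [Tl^+] precipitates first: Tl2S.

Tl2S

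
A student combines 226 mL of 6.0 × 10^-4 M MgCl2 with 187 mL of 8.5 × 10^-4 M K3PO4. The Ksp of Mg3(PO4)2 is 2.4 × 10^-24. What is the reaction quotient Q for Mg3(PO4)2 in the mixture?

Q = 5.2e-18

Total volume = 226 + 187 = 413 mL.
[Mg^2+] = 6.0 × 10^-4 × (226/413) = 3.28 × 10^-4 M
[PO4^3-] = 8.5 x 10^-4 × (187/413) = 3.85 × 10^-4 M
Mg3(PO4)2(s) <=> 3 Mg^2+(aq) + 2 PO4^3-(aq), so Q = [Mg^2+]^3[PO4^3-]^2
Q = (3.28 x 10^-4)^3(3.85 × 10^-4)^2 = 5.2 x 10^-18
Q > Ksp, so Mg3(PO4)2 will precipitate.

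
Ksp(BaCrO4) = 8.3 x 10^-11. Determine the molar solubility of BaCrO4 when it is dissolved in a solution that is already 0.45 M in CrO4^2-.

BaCrO4(s) ⇌ Ba^2+(aq) + CrO4^2-(aq)
Ksp = [Ba^2+][CrO4^2-]
Let s = moles of BaCrO4 that dissolve per litre. [Ba^2+] = s, [CrO4^2-] = 0.45 + s ≈ 0.45 (since the CrO4^2- already present dominates).
Ksp ≈ s × 0.45
s = 1.8 × 10^-10 M
Check: s = 1.8 × 10^-10 ≪ 0.45, so the approximation is valid.

s ≈ 1.8 x 10^-10 M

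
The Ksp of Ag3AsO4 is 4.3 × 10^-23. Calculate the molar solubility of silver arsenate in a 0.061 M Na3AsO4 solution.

Ag3AsO4(s) ⇌ 3 Ag^+ + AsO4^3-
Ksp = [Ag^+]^3[AsO4^3-]
Let s = moles of Ag3AsO4 that dissolve per litre. [Ag^+] = 3s, [AsO4^3-] = 0.061 + s ≈ 0.061 (since AsO4^3- from Na3AsO4 dominates).
Ksp ≈ (3s)^3 × 0.061
s = 3.0 × 10^-8 M
Check: s = 3.0 × 10^-8 ≪ 0.061, so the approximation is valid.

s ≈ 3.0e-8 M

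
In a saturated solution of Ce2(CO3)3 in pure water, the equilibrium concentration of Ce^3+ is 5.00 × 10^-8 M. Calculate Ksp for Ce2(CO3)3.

Ce2(CO3)3(s) ⇌ 2 Ce^3+ + 3 CO3^2-
Stoichiometry gives [CO3^2-] = (3/2)[Ce^3+] = 7.500 × 10^-8 M.
Ksp = [Ce^3+]^2[CO3^2-]^3
Ksp = (5.00 × 10^-8)^2 × (7.500 x 10^-8)^3 = 1.05 × 10^-36

1.05e-36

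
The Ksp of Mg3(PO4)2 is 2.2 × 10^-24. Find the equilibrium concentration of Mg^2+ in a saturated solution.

Mg3(PO4)2(s) <=> 3 Mg^2+(aq) + 2 PO4^3-(aq)
Ksp = [Mg^2+]^3[PO4^3-]^2
Let s = molar solubility. Then [Mg^2+] = 3s and [PO4^3-] = 2s.
So Ksp = (3s)^3 × (2s)^2 = 108s^5
s = (2.2 × 10^-24 / 108)^(1/5) = 7.27 x 10^-6 M
[Mg^2+] = 3s = 2.2 × 10^-5 M

2.2e-5 M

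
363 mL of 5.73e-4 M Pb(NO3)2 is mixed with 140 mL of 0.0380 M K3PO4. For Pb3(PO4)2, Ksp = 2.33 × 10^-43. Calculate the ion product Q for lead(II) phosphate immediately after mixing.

Total volume = 363 + 140 = 503 mL.
[Pb^2+] = 5.73 x 10^-4 × (363/503) = 4.135 x 10^-4 M
[PO4^3-] = 3.80 × 10^-2 × (140/503) = 1.058 x 10^-2 M
Pb3(PO4)2(s) ⇌ 3 Pb^2+ + 2 PO4^3-, so Q = [Pb^2+]^3[PO4^3-]^2
Q = (4.135 × 10^-4)^3(1.058 × 10^-2)^2 = 7.91 x 10^-15
Q > Ksp, so Pb3(PO4)2 will precipitate.

7.91 x 10^-15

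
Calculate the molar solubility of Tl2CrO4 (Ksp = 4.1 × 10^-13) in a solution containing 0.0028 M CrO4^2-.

Tl2CrO4(s) <=> 2 Tl^+(aq) + CrO4^2-(aq)
Ksp = [Tl^+]^2[CrO4^2-]
Let s = moles of Tl2CrO4 that dissolve per litre. [Tl^+] = 2s, [CrO4^2-] = 0.0028 + s ≈ 0.0028 (since the CrO4^2- already present dominates).
Ksp ≈ (2s)^2 × 0.0028
s = 6.1 × 10^-6 M
Check: s = 6.1 × 10^-6 ≪ 0.0028, so the approximation is valid.

6.1 x 10^-6 M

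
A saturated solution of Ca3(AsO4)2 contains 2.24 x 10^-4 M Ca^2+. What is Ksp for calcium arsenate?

Ca3(AsO4)2(s) <=> 3 Ca^2+(aq) + 2 AsO4^3-(aq)
Stoichiometry gives [AsO4^3-] = (2/3)[Ca^2+] = 1.493 x 10^-4 M.
Ksp = [Ca^2+]^3[AsO4^3-]^2
Ksp = (2.24 x 10^-4)^3 × (1.493 × 10^-4)^2 = 2.51 × 10^-19

Ksp = 2.51 × 10^-19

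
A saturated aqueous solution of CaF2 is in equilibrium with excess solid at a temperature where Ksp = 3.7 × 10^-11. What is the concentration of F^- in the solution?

[F^-] = 4.2 × 10^-4 M

CaF2(s) ⇌ Ca^2+(aq) + 2 F^-(aq)
Ksp = [Ca^2+][F^-]^2
With molar solubility s: [Ca^2+] = s, [F^-] = 2s.
Substituting: Ksp = s(2s)^2 = 4s^3
s = (3.7 × 10^-11 / 4)^(1/3) = 2.10 × 10^-4 M
[F^-] = 2s = 4.2 × 10^-4 M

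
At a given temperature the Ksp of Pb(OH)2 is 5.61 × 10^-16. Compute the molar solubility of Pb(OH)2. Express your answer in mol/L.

Pb(OH)2(s) ⇌ Pb^2+ + 2 OH^-
Ksp = [Pb^2+][OH^-]^2
If s mol/L of Pb(OH)2 dissolves, [Pb^2+] = s and [OH^-] = 2s.
So Ksp = s × (2s)^2 = 4s^3
s = (5.61 × 10^-16 / 4)^(1/3) = 5.20 × 10^-6 M

5.20 x 10^-6 M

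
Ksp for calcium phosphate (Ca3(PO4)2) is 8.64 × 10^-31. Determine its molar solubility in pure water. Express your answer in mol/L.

Ca3(PO4)2(s) ⇌ 3 Ca^2+ + 2 PO4^3-
Ksp = [Ca^2+]^3[PO4^3-]^2
With molar solubility s: [Ca^2+] = 3s, [PO4^3-] = 2s.
Substituting: Ksp = (3s)^3(2s)^2 = 108s^5
s^5 = 8.64 × 10^-31 / 108, so s = 3.81 x 10^-7 M

3.81 x 10^-7 M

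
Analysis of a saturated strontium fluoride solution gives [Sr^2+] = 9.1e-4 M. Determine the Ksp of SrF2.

SrF2(s) <=> Sr^2+(aq) + 2 F^-(aq)
Stoichiometry gives [F^-] = (2/1)[Sr^2+] = 1.82 x 10^-3 M.
Ksp = [Sr^2+][F^-]^2
Ksp = 9.1 x 10^-4 × (1.82 × 10^-3)^2 = 3.0 x 10^-9

Ksp = 3.0 x 10^-9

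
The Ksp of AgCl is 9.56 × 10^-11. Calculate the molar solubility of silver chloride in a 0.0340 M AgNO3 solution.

AgCl(s) <=> Ag^+(aq) + Cl^-(aq)
Ksp = [Ag^+][Cl^-]
Let s = moles of AgCl that dissolve per litre. [Ag^+] = 0.0340 + s ≈ 0.0340, [Cl^-] = s (common-ion effect: Ag^+ is already 0.0340 M).
Ksp ≈ 0.0340 × s
s = 2.81 × 10^-9 M
Check: s = 2.8 x 10^-9 ≪ 0.0340, so the approximation is valid.

s = 2.81 x 10^-9 M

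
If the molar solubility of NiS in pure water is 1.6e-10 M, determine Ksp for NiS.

NiS(s) <=> Ni^2+ + S^2-
For each mole of NiS that dissolves: [Ni^2+] = s, [S^2-] = s.
Ksp = [Ni^2+][S^2-]
Ksp = (s)(s) = s^2
Ksp = (1.6 × 10^-10)^2 = 2.6 × 10^-20

Ksp = 2.6 × 10^-20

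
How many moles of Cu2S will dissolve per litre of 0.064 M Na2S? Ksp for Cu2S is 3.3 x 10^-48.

s = 3.6e-24 M

Cu2S(s) ⇌ 2 Cu^+ + S^2-
Ksp = [Cu^+]^2[S^2-]
Let s = moles of Cu2S that dissolve per litre. [Cu^+] = 2s, [S^2-] = 0.064 + s ≈ 0.064 (Ksp is small, so little additional dissolves).
Ksp ≈ (2s)^2 × 0.064
s = 3.6 × 10^-24 M
Check: s = 3.6 × 10^-24 ≪ 0.064, so the approximation is valid.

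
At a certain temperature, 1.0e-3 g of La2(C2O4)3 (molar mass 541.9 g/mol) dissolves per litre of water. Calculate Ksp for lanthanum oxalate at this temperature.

Molar solubility s = (1.0 x 10^-3 g/L) / (541.9 g/mol) = 1.85 x 10^-6 M.
La2(C2O4)3(s) ⇌ 2 La^3+(aq) + 3 C2O4^2-(aq)
Let s = molar solubility. Then [La^3+] = 2s and [C2O4^2-] = 3s.
Ksp = [La^3+]^2[C2O4^2-]^3
Substituting: Ksp = (2s)^2(3s)^3 = 108s^5
Ksp = 108 × (1.85 × 10^-6)^5 = 2.3 × 10^-27

Ksp ≈ 2.3e-27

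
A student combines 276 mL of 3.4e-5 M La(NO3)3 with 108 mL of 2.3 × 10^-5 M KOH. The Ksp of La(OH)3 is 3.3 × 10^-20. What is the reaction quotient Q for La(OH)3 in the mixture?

Q = 6.6e-21

Total volume = 276 + 108 = 384 mL.
[La^3+] = 3.4 × 10^-5 × (276/384) = 2.44 × 10^-5 M
[OH^-] = 2.3 × 10^-5 × (108/384) = 6.47 × 10^-6 M
La(OH)3(s) ⇌ La^3+ + 3 OH^-, so Q = [La^3+][OH^-]^3
Q = (2.44 × 10^-5)(6.47 × 10^-6)^3 = 6.6 × 10^-21
Q < Ksp, so no precipitate of La(OH)3 forms.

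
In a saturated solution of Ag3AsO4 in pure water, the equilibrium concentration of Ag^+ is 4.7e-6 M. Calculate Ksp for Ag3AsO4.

Ag3AsO4(s) ⇌ 3 Ag^+(aq) + AsO4^3-(aq)
Stoichiometry gives [AsO4^3-] = (1/3)[Ag^+] = 1.57 x 10^-6 M.
Ksp = [Ag^+]^3[AsO4^3-]
Ksp = (4.7 × 10^-6)^3 × 1.57 x 10^-6 = 1.6 x 10^-22

Ksp ≈ 1.6 x 10^-22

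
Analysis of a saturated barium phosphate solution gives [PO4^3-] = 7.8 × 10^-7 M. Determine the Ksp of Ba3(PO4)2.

Ba3(PO4)2(s) ⇌ 3 Ba^2+(aq) + 2 PO4^3-(aq)
Stoichiometry gives [Ba^2+] = (3/2)[PO4^3-] = 1.17 x 10^-6 M.
Ksp = [Ba^2+]^3[PO4^3-]^2
Ksp = (1.17 × 10^-6)^3 × (7.8 × 10^-7)^2 = 9.7 × 10^-31

Ksp = 9.7 × 10^-31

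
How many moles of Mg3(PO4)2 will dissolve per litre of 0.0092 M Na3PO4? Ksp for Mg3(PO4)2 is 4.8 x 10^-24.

Mg3(PO4)2(s) <=> 3 Mg^2+(aq) + 2 PO4^3-(aq)
Ksp = [Mg^2+]^3[PO4^3-]^2
Let s be the molar solubility in this solution. [Mg^2+] = 3s, [PO4^3-] = 0.0092 + 2s ≈ 0.0092 (since PO4^3- from Na3PO4 dominates).
Ksp ≈ (3s)^3 × (0.0092)^2
s = 1.3 × 10^-7 M
Check: 2s = 2.6 × 10^-7 ≪ 0.0092, so the approximation is valid.

s = 1.3e-7 M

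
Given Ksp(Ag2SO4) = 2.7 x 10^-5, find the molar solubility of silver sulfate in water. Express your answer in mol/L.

Ag2SO4(s) ⇌ 2 Ag^+ + SO4^2-
Ksp = [Ag^+]^2[SO4^2-]
Let s = molar solubility. Then [Ag^+] = 2s and [SO4^2-] = s.
Substituting: Ksp = (2s)^2s = 4s^3
Solving, s = (2.7 x 10^-5/4)^(1/3) = 1.9 x 10^-2 M

s ≈ 0.019 M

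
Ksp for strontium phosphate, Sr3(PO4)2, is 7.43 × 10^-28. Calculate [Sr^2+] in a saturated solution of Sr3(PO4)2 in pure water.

[Sr^2+] = 4.41e-6 M

Sr3(PO4)2(s) ⇌ 3 Sr^2+(aq) + 2 PO4^3-(aq)
Ksp = [Sr^2+]^3[PO4^3-]^2
If s mol/L of Sr3(PO4)2 dissolves, [Sr^2+] = 3s and [PO4^3-] = 2s.
Ksp = (3s)^3(2s)^2 = 108s^5
s = (7.43 × 10^-28 / 108)^(1/5) = 1.471 × 10^-6 M
[Sr^2+] = 3s = 4.41 × 10^-6 M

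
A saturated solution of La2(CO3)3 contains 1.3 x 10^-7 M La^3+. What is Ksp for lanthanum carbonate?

Ksp ≈ 1.3e-34

La2(CO3)3(s) ⇌ 2 La^3+ + 3 CO3^2-
Stoichiometry gives [CO3^2-] = (3/2)[La^3+] = 1.95 x 10^-7 M.
Ksp = [La^3+]^2[CO3^2-]^3
Ksp = (1.3 x 10^-7)^2 × (1.95 × 10^-7)^3 = 1.3 × 10^-34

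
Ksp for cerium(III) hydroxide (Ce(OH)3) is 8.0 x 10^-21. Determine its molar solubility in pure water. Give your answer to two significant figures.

s ≈ 4.1 × 10^-6 M

Ce(OH)3(s) <=> Ce^3+(aq) + 3 OH^-(aq)
Ksp = [Ce^3+][OH^-]^3
For each mole of Ce(OH)3 that dissolves: [Ce^3+] = s, [OH^-] = 3s.
Ksp = s(3s)^3 = 27s^4
s = (8.0 x 10^-21 / 27)^(1/4) = 4.1 × 10^-6 M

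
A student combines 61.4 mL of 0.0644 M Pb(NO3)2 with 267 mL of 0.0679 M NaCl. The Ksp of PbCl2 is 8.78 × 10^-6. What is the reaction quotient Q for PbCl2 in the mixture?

Total volume = 61.4 + 267 = 328.4 mL.
[Pb^2+] = 6.44 × 10^-2 × (61.4/328.4) = 1.204 x 10^-2 M
[Cl^-] = 6.79 x 10^-2 × (267/328.4) = 5.520 × 10^-2 M
PbCl2(s) ⇌ Pb^2+ + 2 Cl^-, so Q = [Pb^2+][Cl^-]^2
Q = (1.204 × 10^-2)(5.520 x 10^-2)^2 = 3.67 x 10^-5
Q > Ksp, so PbCl2 will precipitate.

Q = 3.67e-5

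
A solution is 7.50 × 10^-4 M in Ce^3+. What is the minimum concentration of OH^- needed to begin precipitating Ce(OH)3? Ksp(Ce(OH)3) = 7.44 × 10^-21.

Ce(OH)3(s) ⇌ Ce^3+ + 3 OH^-
Ksp = [Ce^3+][OH^-]^3
Precipitation begins when Q = Ksp. With [Ce^3+] = 7.50 × 10^-4 M:
7.44 × 10^-21 = (7.50 × 10^-4) × [OH^-]^3
[OH^-] = (7.44 × 10^-21 / 7.50 × 10^-4)^(1/3) = 2.15 × 10^-6 M

2.15 × 10^-6 M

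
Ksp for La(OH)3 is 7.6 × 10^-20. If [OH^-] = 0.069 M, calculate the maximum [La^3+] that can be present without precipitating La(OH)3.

[La^3+] = 2.3 x 10^-16 M

La(OH)3(s) <=> La^3+(aq) + 3 OH^-(aq)
Ksp = [La^3+][OH^-]^3
Precipitation begins when Q = Ksp. With [OH^-] = 0.069 M:
7.6 × 10^-20 = (0.069)^3 × [La^3+]
[La^3+] = (7.6 × 10^-20 / 3.29 x 10^-4) = 2.3 × 10^-16 M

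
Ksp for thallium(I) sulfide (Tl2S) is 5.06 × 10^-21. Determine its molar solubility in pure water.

1.08 x 10^-7 M

Tl2S(s) ⇌ 2 Tl^+ + S^2-
Ksp = [Tl^+]^2[S^2-]
With molar solubility s: [Tl^+] = 2s, [S^2-] = s.
Ksp = (2s)^2s = 4s^3
s^3 = 5.06 × 10^-21 / 4, so s = 1.08 × 10^-7 M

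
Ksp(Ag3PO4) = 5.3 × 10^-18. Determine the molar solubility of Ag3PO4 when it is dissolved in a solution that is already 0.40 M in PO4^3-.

s = 7.9 × 10^-7 M

Ag3PO4(s) <=> 3 Ag^+(aq) + PO4^3-(aq)
Ksp = [Ag^+]^3[PO4^3-]
Let s be the molar solubility in this solution. [Ag^+] = 3s, [PO4^3-] = 0.40 + s ≈ 0.40 (common-ion effect: PO4^3- is already 0.40 M).
Ksp ≈ (3s)^3 × 0.40
s = 7.9 × 10^-7 M
Check: s = 7.9 × 10^-7 ≪ 0.40, so the approximation is valid.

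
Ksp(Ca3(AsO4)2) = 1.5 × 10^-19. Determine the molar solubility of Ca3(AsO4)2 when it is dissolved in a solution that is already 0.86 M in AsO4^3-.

Ca3(AsO4)2(s) ⇌ 3 Ca^2+ + 2 AsO4^3-
Ksp = [Ca^2+]^3[AsO4^3-]^2
If s mol/L dissolves here, [Ca^2+] = 3s, [AsO4^3-] = 0.86 + 2s ≈ 0.86 (common-ion effect: AsO4^3- is already 0.86 M).
Ksp ≈ (3s)^3 × (0.86)^2
s = 2.0 × 10^-7 M
Check: 2s = 3.9 × 10^-7 ≪ 0.86, so the approximation is valid.

s ≈ 2.0e-7 M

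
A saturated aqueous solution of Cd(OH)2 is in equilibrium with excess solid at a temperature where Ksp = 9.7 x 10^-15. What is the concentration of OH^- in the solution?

Cd(OH)2(s) <=> Cd^2+(aq) + 2 OH^-(aq)
Ksp = [Cd^2+][OH^-]^2
If s mol/L of Cd(OH)2 dissolves, [Cd^2+] = s and [OH^-] = 2s.
Ksp = s(2s)^2 = 4s^3
s = (9.7 x 10^-15 / 4)^(1/3) = 1.34 x 10^-5 M
[OH^-] = 2s = 2.7 × 10^-5 M

[OH^-] = 2.7 x 10^-5 M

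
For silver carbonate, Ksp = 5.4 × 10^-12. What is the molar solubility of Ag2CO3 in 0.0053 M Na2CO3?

s ≈ 1.6e-5 M

Ag2CO3(s) ⇌ 2 Ag^+ + CO3^2-
Ksp = [Ag^+]^2[CO3^2-]
Let s = moles of Ag2CO3 that dissolve per litre. [Ag^+] = 2s, [CO3^2-] = 0.0053 + s ≈ 0.0053 (common-ion effect: CO3^2- is already 0.0053 M).
Ksp ≈ (2s)^2 × 0.0053
s = 1.6 × 10^-5 M
Check: s = 1.6 × 10^-5 ≪ 0.0053, so the approximation is valid.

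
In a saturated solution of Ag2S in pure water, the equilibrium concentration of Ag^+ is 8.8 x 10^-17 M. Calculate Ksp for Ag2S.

Ag2S(s) <=> 2 Ag^+ + S^2-
Stoichiometry gives [S^2-] = (1/2)[Ag^+] = 4.40 × 10^-17 M.
Ksp = [Ag^+]^2[S^2-]
Ksp = (8.8 × 10^-17)^2 × 4.40 x 10^-17 = 3.4 × 10^-49

3.4e-49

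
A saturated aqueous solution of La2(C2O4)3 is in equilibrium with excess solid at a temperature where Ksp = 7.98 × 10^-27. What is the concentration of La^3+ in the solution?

4.73e-6 M

La2(C2O4)3(s) ⇌ 2 La^3+(aq) + 3 C2O4^2-(aq)
Ksp = [La^3+]^2[C2O4^2-]^3
For each mole of La2(C2O4)3 that dissolves: [La^3+] = 2s, [C2O4^2-] = 3s.
So Ksp = (2s)^2 × (3s)^3 = 108s^5
s = (7.98 × 10^-27 / 108)^(1/5) = 2.364 x 10^-6 M
[La^3+] = 2s = 4.73 × 10^-6 M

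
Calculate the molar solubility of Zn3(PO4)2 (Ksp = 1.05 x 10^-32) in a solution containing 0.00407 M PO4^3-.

Zn3(PO4)2(s) ⇌ 3 Zn^2+(aq) + 2 PO4^3-(aq)
Ksp = [Zn^2+]^3[PO4^3-]^2
Let s = moles of Zn3(PO4)2 that dissolve per litre. [Zn^2+] = 3s, [PO4^3-] = 0.00407 + 2s ≈ 0.00407 (common-ion effect: PO4^3- is already 0.00407 M).
Ksp ≈ (3s)^3 × (0.00407)^2
s = 2.86 x 10^-10 M
Check: 2s = 5.7 × 10^-10 ≪ 0.00407, so the approximation is valid.

s ≈ 2.86 × 10^-10 M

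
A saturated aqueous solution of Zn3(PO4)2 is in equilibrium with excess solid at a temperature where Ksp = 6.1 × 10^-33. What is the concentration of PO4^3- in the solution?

Zn3(PO4)2(s) ⇌ 3 Zn^2+ + 2 PO4^3-
Ksp = [Zn^2+]^3[PO4^3-]^2
For each mole of Zn3(PO4)2 that dissolves: [Zn^2+] = 3s, [PO4^3-] = 2s.
Ksp = (3s)^3(2s)^2 = 108s^5
Solving, s = (6.1 × 10^-33/108)^(1/5) = 1.41 x 10^-7 M
[PO4^3-] = 2s = 2.8 × 10^-7 M

[PO4^3-] ≈ 2.8 × 10^-7 M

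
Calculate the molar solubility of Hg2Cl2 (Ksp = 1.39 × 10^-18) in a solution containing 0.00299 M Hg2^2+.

s = 1.08e-8 M

Hg2Cl2(s) ⇌ Hg2^2+(aq) + 2 Cl^-(aq)
Ksp = [Hg2^2+][Cl^-]^2
Let s = moles of Hg2Cl2 that dissolve per litre. [Hg2^2+] = 0.00299 + s ≈ 0.00299, [Cl^-] = 2s (common-ion effect: Hg2^2+ is already 0.00299 M).
Ksp ≈ 0.00299 × (2s)^2
s = 1.08 x 10^-8 M
Check: s = 1.1 × 10^-8 ≪ 0.00299, so the approximation is valid.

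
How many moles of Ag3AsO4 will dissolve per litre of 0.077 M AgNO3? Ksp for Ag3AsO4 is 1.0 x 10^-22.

Ag3AsO4(s) ⇌ 3 Ag^+ + AsO4^3-
Ksp = [Ag^+]^3[AsO4^3-]
Let s be the molar solubility in this solution. [Ag^+] = 0.077 + 3s ≈ 0.077, [AsO4^3-] = s (common-ion effect: Ag^+ is already 0.077 M).
Ksp ≈ (0.077)^3 × s
s = 2.2 × 10^-19 M
Check: 3s = 6.6 x 10^-19 ≪ 0.077, so the approximation is valid.

s = 2.2 x 10^-19 M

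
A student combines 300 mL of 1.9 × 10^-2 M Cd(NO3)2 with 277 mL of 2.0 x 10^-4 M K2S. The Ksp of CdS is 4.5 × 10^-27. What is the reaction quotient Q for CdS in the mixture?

9.5 × 10^-7

Total volume = 300 + 277 = 577 mL.
[Cd^2+] = 1.9 x 10^-2 × (300/577) = 9.88 × 10^-3 M
[S^2-] = 2.0 × 10^-4 × (277/577) = 9.60 × 10^-5 M
CdS(s) ⇌ Cd^2+(aq) + S^2-(aq), so Q = [Cd^2+][S^2-]
Q = (9.88 x 10^-3)(9.60 × 10^-5) = 9.5 × 10^-7
Q > Ksp, so CdS will precipitate.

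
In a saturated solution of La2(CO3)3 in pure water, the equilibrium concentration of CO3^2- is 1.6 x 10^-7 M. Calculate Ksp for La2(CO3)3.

4.7 × 10^-35

La2(CO3)3(s) ⇌ 2 La^3+ + 3 CO3^2-
Stoichiometry gives [La^3+] = (2/3)[CO3^2-] = 1.07 × 10^-7 M.
Ksp = [La^3+]^2[CO3^2-]^3
Ksp = (1.07 × 10^-7)^2 × (1.6 x 10^-7)^3 = 4.7 × 10^-35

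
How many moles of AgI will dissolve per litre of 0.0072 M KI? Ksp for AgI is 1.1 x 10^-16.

s = 1.5e-14 M

AgI(s) ⇌ Ag^+ + I^-
Ksp = [Ag^+][I^-]
If s mol/L dissolves here, [Ag^+] = s, [I^-] = 0.0072 + s ≈ 0.0072 (common-ion effect: I^- is already 0.0072 M).
Ksp ≈ s × 0.0072
s = 1.5 × 10^-14 M
Check: s = 1.5 × 10^-14 ≪ 0.0072, so the approximation is valid.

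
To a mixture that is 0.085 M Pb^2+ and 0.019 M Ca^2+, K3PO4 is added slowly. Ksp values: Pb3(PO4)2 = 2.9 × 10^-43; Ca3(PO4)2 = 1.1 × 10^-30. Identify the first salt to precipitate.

Pb3(PO4)2

Each salt begins to precipitate when Q = Ksp, i.e. when [PO4^3-] reaches its threshold.
For Pb3(PO4)2: 2.9 × 10^-43 = (0.085)^3 × [PO4^3-]^2  ⇒  [PO4^3-] = 2.2 × 10^-20 M.
For Ca3(PO4)2: 1.1 × 10^-30 = (0.019)^3 × [PO4^3-]^2  ⇒  [PO4^3-] = 4.0 × 10^-13 M.
The salt with the lower threshold [PO4^3-] precipitates first: Pb3(PO4)2.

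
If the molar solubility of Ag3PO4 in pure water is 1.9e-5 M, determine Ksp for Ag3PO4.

3.5 × 10^-18

Ag3PO4(s) ⇌ 3 Ag^+(aq) + PO4^3-(aq)
With molar solubility s: [Ag^+] = 3s, [PO4^3-] = s.
Ksp = [Ag^+]^3[PO4^3-]
Substituting: Ksp = (3s)^3s = 27s^4
Ksp = 27 × (1.9 × 10^-5)^4 = 3.5 × 10^-18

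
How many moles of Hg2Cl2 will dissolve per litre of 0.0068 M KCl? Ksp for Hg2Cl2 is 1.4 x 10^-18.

Hg2Cl2(s) ⇌ Hg2^2+(aq) + 2 Cl^-(aq)
Ksp = [Hg2^2+][Cl^-]^2
Let s be the molar solubility in this solution. [Hg2^2+] = s, [Cl^-] = 0.0068 + 2s ≈ 0.0068 (common-ion effect: Cl^- is already 0.0068 M).
Ksp ≈ s × (0.0068)^2
s = 3.0 x 10^-14 M
Check: 2s = 6.1 × 10^-14 ≪ 0.0068, so the approximation is valid.

3.0 × 10^-14 M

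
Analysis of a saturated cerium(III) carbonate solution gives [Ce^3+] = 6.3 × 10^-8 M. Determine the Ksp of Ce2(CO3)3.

3.3 × 10^-36

Ce2(CO3)3(s) ⇌ 2 Ce^3+ + 3 CO3^2-
Stoichiometry gives [CO3^2-] = (3/2)[Ce^3+] = 9.45 × 10^-8 M.
Ksp = [Ce^3+]^2[CO3^2-]^3
Ksp = (6.3 x 10^-8)^2 × (9.45 x 10^-8)^3 = 3.3 x 10^-36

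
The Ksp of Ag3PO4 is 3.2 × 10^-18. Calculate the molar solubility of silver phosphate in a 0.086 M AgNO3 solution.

Ag3PO4(s) <=> 3 Ag^+ + PO4^3-
Ksp = [Ag^+]^3[PO4^3-]
If s mol/L dissolves here, [Ag^+] = 0.086 + 3s ≈ 0.086, [PO4^3-] = s (Ksp is small, so little additional dissolves).
Ksp ≈ (0.086)^3 × s
s = 5.0 × 10^-15 M
Check: 3s = 1.5 × 10^-14 ≪ 0.086, so the approximation is valid.

s ≈ 5.0 × 10^-15 M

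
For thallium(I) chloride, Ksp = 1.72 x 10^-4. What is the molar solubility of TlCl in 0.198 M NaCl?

TlCl(s) <=> Tl^+(aq) + Cl^-(aq)
Ksp = [Tl^+][Cl^-]
If s mol/L dissolves here, [Tl^+] = s, [Cl^-] = 0.198 + s ≈ 0.198 (common-ion effect: Cl^- is already 0.198 M).
Ksp ≈ s × 0.198
s = 8.69 x 10^-4 M
Check: s = 8.7 × 10^-4 ≪ 0.198, so the approximation is valid.

s = 8.69 × 10^-4 M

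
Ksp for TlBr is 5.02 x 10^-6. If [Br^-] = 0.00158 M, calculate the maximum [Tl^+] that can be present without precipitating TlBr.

[Tl^+] ≈ 3.18e-3 M

TlBr(s) ⇌ Tl^+(aq) + Br^-(aq)
Ksp = [Tl^+][Br^-]
Precipitation begins when Q = Ksp. With [Br^-] = 0.00158 M:
5.02 x 10^-6 = (0.00158) × [Tl^+]
[Tl^+] = (5.02 x 10^-6 / 1.58 × 10^-3) = 3.18 × 10^-3 M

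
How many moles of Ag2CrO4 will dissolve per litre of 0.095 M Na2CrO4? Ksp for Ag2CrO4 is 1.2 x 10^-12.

Ag2CrO4(s) ⇌ 2 Ag^+ + CrO4^2-
Ksp = [Ag^+]^2[CrO4^2-]
Let s = moles of Ag2CrO4 that dissolve per litre. [Ag^+] = 2s, [CrO4^2-] = 0.095 + s ≈ 0.095 (since CrO4^2- from Na2CrO4 dominates).
Ksp ≈ (2s)^2 × 0.095
s = 1.8 × 10^-6 M
Check: s = 1.8 × 10^-6 ≪ 0.095, so the approximation is valid.

s = 1.8 × 10^-6 M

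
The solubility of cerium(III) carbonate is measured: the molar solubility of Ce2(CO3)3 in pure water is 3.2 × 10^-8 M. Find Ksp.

Ce2(CO3)3(s) ⇌ 2 Ce^3+(aq) + 3 CO3^2-(aq)
With molar solubility s: [Ce^3+] = 2s, [CO3^2-] = 3s.
Ksp = [Ce^3+]^2[CO3^2-]^3
So Ksp = (2s)^2 × (3s)^3 = 108s^5
With s = 3.2 x 10^-8: Ksp = 3.6 × 10^-36

Ksp ≈ 3.6e-36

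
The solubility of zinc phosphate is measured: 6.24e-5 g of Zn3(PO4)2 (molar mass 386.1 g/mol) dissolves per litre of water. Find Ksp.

Molar solubility s = (6.24 × 10^-5 g/L) / (386.1 g/mol) = 1.616 × 10^-7 M.
Zn3(PO4)2(s) ⇌ 3 Zn^2+(aq) + 2 PO4^3-(aq)
For each mole of Zn3(PO4)2 that dissolves: [Zn^2+] = 3s, [PO4^3-] = 2s.
Ksp = [Zn^2+]^3[PO4^3-]^2
Substituting: Ksp = (3s)^3(2s)^2 = 108s^5
With s = 1.616 x 10^-7: Ksp = 1.19 × 10^-32

Ksp = 1.19 x 10^-32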